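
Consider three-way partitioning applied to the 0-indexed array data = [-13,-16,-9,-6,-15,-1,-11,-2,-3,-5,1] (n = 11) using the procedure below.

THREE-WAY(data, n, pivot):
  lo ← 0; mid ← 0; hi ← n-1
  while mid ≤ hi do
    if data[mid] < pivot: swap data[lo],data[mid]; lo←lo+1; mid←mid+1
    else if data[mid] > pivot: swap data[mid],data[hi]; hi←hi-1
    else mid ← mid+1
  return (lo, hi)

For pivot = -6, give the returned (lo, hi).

pivot = -6; lo=0, mid=0, hi=10
data[mid]=-13<-6: swap data[0],data[0]; lo=1,mid=1 → [-13,-16,-9,-6,-15,-1,-11,-2,-3,-5,1]
data[mid]=-16<-6: swap data[1],data[1]; lo=2,mid=2 → [-13,-16,-9,-6,-15,-1,-11,-2,-3,-5,1]
data[mid]=-9<-6: swap data[2],data[2]; lo=3,mid=3 → [-13,-16,-9,-6,-15,-1,-11,-2,-3,-5,1]
data[mid]=-6=-6: mid=4
data[mid]=-15<-6: swap data[3],data[4]; lo=4,mid=5 → [-13,-16,-9,-15,-6,-1,-11,-2,-3,-5,1]
data[mid]=-1>-6: swap data[5],data[10]; hi=9 → [-13,-16,-9,-15,-6,1,-11,-2,-3,-5,-1]
data[mid]=1>-6: swap data[5],data[9]; hi=8 → [-13,-16,-9,-15,-6,-5,-11,-2,-3,1,-1]
data[mid]=-5>-6: swap data[5],data[8]; hi=7 → [-13,-16,-9,-15,-6,-3,-11,-2,-5,1,-1]
data[mid]=-3>-6: swap data[5],data[7]; hi=6 → [-13,-16,-9,-15,-6,-2,-11,-3,-5,1,-1]
data[mid]=-2>-6: swap data[5],data[6]; hi=5 → [-13,-16,-9,-15,-6,-11,-2,-3,-5,1,-1]
data[mid]=-11<-6: swap data[4],data[5]; lo=5,mid=6 → [-13,-16,-9,-15,-11,-6,-2,-3,-5,1,-1]
end: lo=5, hi=5; data = [-13,-16,-9,-15,-11,-6,-2,-3,-5,1,-1]

(5, 5)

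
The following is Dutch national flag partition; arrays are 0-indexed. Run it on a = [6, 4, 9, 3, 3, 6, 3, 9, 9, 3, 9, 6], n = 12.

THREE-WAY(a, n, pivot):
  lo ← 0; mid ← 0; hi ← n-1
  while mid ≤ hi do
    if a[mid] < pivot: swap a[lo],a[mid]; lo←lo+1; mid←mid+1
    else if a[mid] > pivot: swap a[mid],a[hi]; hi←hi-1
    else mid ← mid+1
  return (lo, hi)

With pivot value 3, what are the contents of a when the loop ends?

lo=0 mid=0 hi=11
6>3: swap(0,11), hi=10 ⇒ [6, 4, 9, 3, 3, 6, 3, 9, 9, 3, 9, 6]
6>3: swap(0,10), hi=9 ⇒ [9, 4, 9, 3, 3, 6, 3, 9, 9, 3, 6, 6]
9>3: swap(0,9), hi=8 ⇒ [3, 4, 9, 3, 3, 6, 3, 9, 9, 9, 6, 6]
3=3: mid=1
4>3: swap(1,8), hi=7 ⇒ [3, 9, 9, 3, 3, 6, 3, 9, 4, 9, 6, 6]
9>3: swap(1,7), hi=6 ⇒ [3, 9, 9, 3, 3, 6, 3, 9, 4, 9, 6, 6]
9>3: swap(1,6), hi=5 ⇒ [3, 3, 9, 3, 3, 6, 9, 9, 4, 9, 6, 6]
3=3: mid=2
9>3: swap(2,5), hi=4 ⇒ [3, 3, 6, 3, 3, 9, 9, 9, 4, 9, 6, 6]
6>3: swap(2,4), hi=3 ⇒ [3, 3, 3, 3, 6, 9, 9, 9, 4, 9, 6, 6]
3=3: mid=3
3=3: mid=4
done. lo=0 hi=3; a=[3, 3, 3, 3, 6, 9, 9, 9, 4, 9, 6, 6]

[3, 3, 3, 3, 6, 9, 9, 9, 4, 9, 6, 6]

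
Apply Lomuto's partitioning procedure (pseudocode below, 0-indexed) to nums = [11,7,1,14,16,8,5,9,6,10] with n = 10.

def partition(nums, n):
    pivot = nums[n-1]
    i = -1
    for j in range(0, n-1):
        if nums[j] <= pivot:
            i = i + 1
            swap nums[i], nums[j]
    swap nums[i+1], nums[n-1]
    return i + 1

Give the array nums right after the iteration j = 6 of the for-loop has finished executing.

pivot = nums[9] = 10; i = -1
j=0: nums[0]=11 > 10 → no swap
j=1: nums[1]=7 ≤ 10 → i=0, swap nums[0],nums[1] → [7,11,1,14,16,8,5,9,6,10]
j=2: nums[2]=1 ≤ 10 → i=1, swap nums[1],nums[2] → [7,1,11,14,16,8,5,9,6,10]
j=3: nums[3]=14 > 10 → no swap
j=4: nums[4]=16 > 10 → no swap
j=5: nums[5]=8 ≤ 10 → i=2, swap nums[2],nums[5] → [7,1,8,14,16,11,5,9,6,10]
j=6: nums[6]=5 ≤ 10 → i=3, swap nums[3],nums[6] → [7,1,8,5,16,11,14,9,6,10]
(after j=6) nums = [7,1,8,5,16,11,14,9,6,10]

[7,1,8,5,16,11,14,9,6,10]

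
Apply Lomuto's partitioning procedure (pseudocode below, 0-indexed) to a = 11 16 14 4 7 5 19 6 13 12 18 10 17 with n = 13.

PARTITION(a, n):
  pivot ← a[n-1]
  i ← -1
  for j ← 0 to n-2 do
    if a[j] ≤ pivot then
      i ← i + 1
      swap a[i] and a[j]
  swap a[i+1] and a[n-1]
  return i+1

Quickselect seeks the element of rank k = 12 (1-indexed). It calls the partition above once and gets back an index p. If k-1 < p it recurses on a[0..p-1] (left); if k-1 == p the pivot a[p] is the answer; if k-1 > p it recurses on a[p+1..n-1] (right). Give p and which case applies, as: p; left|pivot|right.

10; right

pivot = a[12] = 17; i = -1
j=0: a[0]=11 ≤ 17 → i=0, swap a[0],a[0] (no change) → 11 16 14 4 7 5 19 6 13 12 18 10 17
j=1: a[1]=16 ≤ 17 → i=1, swap a[1],a[1] (no change) → 11 16 14 4 7 5 19 6 13 12 18 10 17
j=2: a[2]=14 ≤ 17 → i=2, swap a[2],a[2] (no change) → 11 16 14 4 7 5 19 6 13 12 18 10 17
j=3: a[3]=4 ≤ 17 → i=3, swap a[3],a[3] (no change) → 11 16 14 4 7 5 19 6 13 12 18 10 17
j=4: a[4]=7 ≤ 17 → i=4, swap a[4],a[4] (no change) → 11 16 14 4 7 5 19 6 13 12 18 10 17
j=5: a[5]=5 ≤ 17 → i=5, swap a[5],a[5] (no change) → 11 16 14 4 7 5 19 6 13 12 18 10 17
j=6: a[6]=19 > 17 → no swap
j=7: a[7]=6 ≤ 17 → i=6, swap a[6],a[7] → 11 16 14 4 7 5 6 19 13 12 18 10 17
j=8: a[8]=13 ≤ 17 → i=7, swap a[7],a[8] → 11 16 14 4 7 5 6 13 19 12 18 10 17
j=9: a[9]=12 ≤ 17 → i=8, swap a[8],a[9] → 11 16 14 4 7 5 6 13 12 19 18 10 17
j=10: a[10]=18 > 17 → no swap
j=11: a[11]=10 ≤ 17 → i=9, swap a[9],a[11] → 11 16 14 4 7 5 6 13 12 10 18 19 17
final swap a[10],a[12] → 11 16 14 4 7 5 6 13 12 10 17 19 18; return 10
p = 10; k-1 = 11 > 10 ⇒ right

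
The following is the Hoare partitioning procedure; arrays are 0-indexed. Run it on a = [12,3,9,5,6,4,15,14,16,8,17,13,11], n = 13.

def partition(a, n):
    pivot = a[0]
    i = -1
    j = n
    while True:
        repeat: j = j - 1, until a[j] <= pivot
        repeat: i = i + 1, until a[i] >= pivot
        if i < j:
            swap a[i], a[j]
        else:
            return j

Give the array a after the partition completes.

[11,3,9,5,6,4,8,14,16,15,17,13,12]

pivot=12
j stops at 12 (11), i stops at 0 (12); swap ⇒ [11,3,9,5,6,4,15,14,16,8,17,13,12]
j stops at 9 (8), i stops at 6 (15); swap ⇒ [11,3,9,5,6,4,8,14,16,15,17,13,12]
j stops at 6, i stops at 7; i≥j ⇒ return 6. a=[11,3,9,5,6,4,8,14,16,15,17,13,12]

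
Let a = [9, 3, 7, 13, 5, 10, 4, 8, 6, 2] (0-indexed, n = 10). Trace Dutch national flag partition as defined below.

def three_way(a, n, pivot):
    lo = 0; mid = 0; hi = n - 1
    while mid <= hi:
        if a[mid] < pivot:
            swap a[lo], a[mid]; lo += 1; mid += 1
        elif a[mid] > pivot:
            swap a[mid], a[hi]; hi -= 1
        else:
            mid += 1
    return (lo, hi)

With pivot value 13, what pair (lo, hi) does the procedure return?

(9, 9)

lo=0 mid=0 hi=9
9<13: swap(0,0), lo=1 mid=1 ⇒ [9, 3, 7, 13, 5, 10, 4, 8, 6, 2]
3<13: swap(1,1), lo=2 mid=2 ⇒ [9, 3, 7, 13, 5, 10, 4, 8, 6, 2]
7<13: swap(2,2), lo=3 mid=3 ⇒ [9, 3, 7, 13, 5, 10, 4, 8, 6, 2]
13=13: mid=4
5<13: swap(3,4), lo=4 mid=5 ⇒ [9, 3, 7, 5, 13, 10, 4, 8, 6, 2]
10<13: swap(4,5), lo=5 mid=6 ⇒ [9, 3, 7, 5, 10, 13, 4, 8, 6, 2]
4<13: swap(5,6), lo=6 mid=7 ⇒ [9, 3, 7, 5, 10, 4, 13, 8, 6, 2]
8<13: swap(6,7), lo=7 mid=8 ⇒ [9, 3, 7, 5, 10, 4, 8, 13, 6, 2]
6<13: swap(7,8), lo=8 mid=9 ⇒ [9, 3, 7, 5, 10, 4, 8, 6, 13, 2]
2<13: swap(8,9), lo=9 mid=10 ⇒ [9, 3, 7, 5, 10, 4, 8, 6, 2, 13]
done. lo=9 hi=9; a=[9, 3, 7, 5, 10, 4, 8, 6, 2, 13]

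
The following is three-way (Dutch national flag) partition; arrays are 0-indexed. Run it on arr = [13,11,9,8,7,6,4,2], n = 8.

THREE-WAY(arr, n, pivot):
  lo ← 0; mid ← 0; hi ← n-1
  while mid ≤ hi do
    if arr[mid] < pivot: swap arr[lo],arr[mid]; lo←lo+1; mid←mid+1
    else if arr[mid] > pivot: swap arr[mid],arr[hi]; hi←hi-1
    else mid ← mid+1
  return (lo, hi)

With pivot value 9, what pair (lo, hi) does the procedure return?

(5, 5)

pivot = 9; lo=0, mid=0, hi=7
arr[mid]=13>9: swap arr[0],arr[7]; hi=6 → [2,11,9,8,7,6,4,13]
arr[mid]=2<9: swap arr[0],arr[0]; lo=1,mid=1 → [2,11,9,8,7,6,4,13]
arr[mid]=11>9: swap arr[1],arr[6]; hi=5 → [2,4,9,8,7,6,11,13]
arr[mid]=4<9: swap arr[1],arr[1]; lo=2,mid=2 → [2,4,9,8,7,6,11,13]
arr[mid]=9=9: mid=3
arr[mid]=8<9: swap arr[2],arr[3]; lo=3,mid=4 → [2,4,8,9,7,6,11,13]
arr[mid]=7<9: swap arr[3],arr[4]; lo=4,mid=5 → [2,4,8,7,9,6,11,13]
arr[mid]=6<9: swap arr[4],arr[5]; lo=5,mid=6 → [2,4,8,7,6,9,11,13]
end: lo=5, hi=5; arr = [2,4,8,7,6,9,11,13]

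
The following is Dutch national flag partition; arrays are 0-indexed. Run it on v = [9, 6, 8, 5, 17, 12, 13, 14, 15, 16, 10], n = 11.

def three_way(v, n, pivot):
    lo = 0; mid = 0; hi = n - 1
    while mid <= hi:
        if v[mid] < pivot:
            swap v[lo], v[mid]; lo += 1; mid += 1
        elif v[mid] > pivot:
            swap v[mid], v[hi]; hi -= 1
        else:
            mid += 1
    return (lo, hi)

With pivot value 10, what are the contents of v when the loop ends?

lo=0 mid=0 hi=10
9<10: swap(0,0), lo=1 mid=1 ⇒ [9, 6, 8, 5, 17, 12, 13, 14, 15, 16, 10]
6<10: swap(1,1), lo=2 mid=2 ⇒ [9, 6, 8, 5, 17, 12, 13, 14, 15, 16, 10]
8<10: swap(2,2), lo=3 mid=3 ⇒ [9, 6, 8, 5, 17, 12, 13, 14, 15, 16, 10]
5<10: swap(3,3), lo=4 mid=4 ⇒ [9, 6, 8, 5, 17, 12, 13, 14, 15, 16, 10]
17>10: swap(4,10), hi=9 ⇒ [9, 6, 8, 5, 10, 12, 13, 14, 15, 16, 17]
10=10: mid=5
12>10: swap(5,9), hi=8 ⇒ [9, 6, 8, 5, 10, 16, 13, 14, 15, 12, 17]
16>10: swap(5,8), hi=7 ⇒ [9, 6, 8, 5, 10, 15, 13, 14, 16, 12, 17]
15>10: swap(5,7), hi=6 ⇒ [9, 6, 8, 5, 10, 14, 13, 15, 16, 12, 17]
14>10: swap(5,6), hi=5 ⇒ [9, 6, 8, 5, 10, 13, 14, 15, 16, 12, 17]
13>10: swap(5,5), hi=4 ⇒ [9, 6, 8, 5, 10, 13, 14, 15, 16, 12, 17]
done. lo=4 hi=4; v=[9, 6, 8, 5, 10, 13, 14, 15, 16, 12, 17]

[9, 6, 8, 5, 10, 13, 14, 15, 16, 12, 17]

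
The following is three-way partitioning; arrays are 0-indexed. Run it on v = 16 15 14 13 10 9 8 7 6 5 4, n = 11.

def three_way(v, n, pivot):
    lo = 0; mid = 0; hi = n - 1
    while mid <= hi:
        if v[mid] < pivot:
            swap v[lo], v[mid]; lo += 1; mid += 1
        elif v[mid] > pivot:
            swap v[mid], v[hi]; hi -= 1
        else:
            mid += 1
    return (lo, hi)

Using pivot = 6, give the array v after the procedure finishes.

4 5 6 10 9 8 7 13 14 15 16

pivot = 6; lo=0, mid=0, hi=10
v[mid]=16>6: swap v[0],v[10]; hi=9 → 4 15 14 13 10 9 8 7 6 5 16
v[mid]=4<6: swap v[0],v[0]; lo=1,mid=1 → 4 15 14 13 10 9 8 7 6 5 16
v[mid]=15>6: swap v[1],v[9]; hi=8 → 4 5 14 13 10 9 8 7 6 15 16
v[mid]=5<6: swap v[1],v[1]; lo=2,mid=2 → 4 5 14 13 10 9 8 7 6 15 16
v[mid]=14>6: swap v[2],v[8]; hi=7 → 4 5 6 13 10 9 8 7 14 15 16
v[mid]=6=6: mid=3
v[mid]=13>6: swap v[3],v[7]; hi=6 → 4 5 6 7 10 9 8 13 14 15 16
v[mid]=7>6: swap v[3],v[6]; hi=5 → 4 5 6 8 10 9 7 13 14 15 16
v[mid]=8>6: swap v[3],v[5]; hi=4 → 4 5 6 9 10 8 7 13 14 15 16
v[mid]=9>6: swap v[3],v[4]; hi=3 → 4 5 6 10 9 8 7 13 14 15 16
v[mid]=10>6: swap v[3],v[3]; hi=2 → 4 5 6 10 9 8 7 13 14 15 16
end: lo=2, hi=2; v = 4 5 6 10 9 8 7 13 14 15 16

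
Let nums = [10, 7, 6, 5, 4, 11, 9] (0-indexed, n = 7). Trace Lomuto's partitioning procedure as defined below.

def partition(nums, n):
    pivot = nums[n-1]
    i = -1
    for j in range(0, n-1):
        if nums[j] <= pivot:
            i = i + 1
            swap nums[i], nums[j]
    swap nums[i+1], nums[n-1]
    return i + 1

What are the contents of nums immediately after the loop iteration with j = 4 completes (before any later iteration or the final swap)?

[7, 6, 5, 4, 10, 11, 9]

pivot = nums[6] = 9; i = -1
j=0: nums[0]=10 > 9 → no swap
j=1: nums[1]=7 ≤ 9 → i=0, swap nums[0],nums[1] → [7, 10, 6, 5, 4, 11, 9]
j=2: nums[2]=6 ≤ 9 → i=1, swap nums[1],nums[2] → [7, 6, 10, 5, 4, 11, 9]
j=3: nums[3]=5 ≤ 9 → i=2, swap nums[2],nums[3] → [7, 6, 5, 10, 4, 11, 9]
j=4: nums[4]=4 ≤ 9 → i=3, swap nums[3],nums[4] → [7, 6, 5, 4, 10, 11, 9]
(after j=4) nums = [7, 6, 5, 4, 10, 11, 9]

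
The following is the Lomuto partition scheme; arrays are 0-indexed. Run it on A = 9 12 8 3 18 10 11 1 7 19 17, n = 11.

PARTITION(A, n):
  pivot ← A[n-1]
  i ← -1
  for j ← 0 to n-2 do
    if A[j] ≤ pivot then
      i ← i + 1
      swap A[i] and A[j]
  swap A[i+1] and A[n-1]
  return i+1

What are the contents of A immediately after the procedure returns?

pivot = A[10] = 17; i = -1
j=0: A[0]=9 ≤ 17 → i=0, swap A[0],A[0] (no change) → 9 12 8 3 18 10 11 1 7 19 17
j=1: A[1]=12 ≤ 17 → i=1, swap A[1],A[1] (no change) → 9 12 8 3 18 10 11 1 7 19 17
j=2: A[2]=8 ≤ 17 → i=2, swap A[2],A[2] (no change) → 9 12 8 3 18 10 11 1 7 19 17
j=3: A[3]=3 ≤ 17 → i=3, swap A[3],A[3] (no change) → 9 12 8 3 18 10 11 1 7 19 17
j=4: A[4]=18 > 17 → no swap
j=5: A[5]=10 ≤ 17 → i=4, swap A[4],A[5] → 9 12 8 3 10 18 11 1 7 19 17
j=6: A[6]=11 ≤ 17 → i=5, swap A[5],A[6] → 9 12 8 3 10 11 18 1 7 19 17
j=7: A[7]=1 ≤ 17 → i=6, swap A[6],A[7] → 9 12 8 3 10 11 1 18 7 19 17
j=8: A[8]=7 ≤ 17 → i=7, swap A[7],A[8] → 9 12 8 3 10 11 1 7 18 19 17
j=9: A[9]=19 > 17 → no swap
final swap A[8],A[10] → 9 12 8 3 10 11 1 7 17 19 18; return 8

9 12 8 3 10 11 1 7 17 19 18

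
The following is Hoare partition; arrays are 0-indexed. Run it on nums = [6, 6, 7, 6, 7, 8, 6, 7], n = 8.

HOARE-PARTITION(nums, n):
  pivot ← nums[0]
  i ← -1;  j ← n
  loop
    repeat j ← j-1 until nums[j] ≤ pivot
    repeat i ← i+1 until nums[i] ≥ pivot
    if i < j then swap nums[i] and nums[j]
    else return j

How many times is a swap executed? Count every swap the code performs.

2

pivot=6
j stops at 6 (6), i stops at 0 (6); swap ⇒ [6, 6, 7, 6, 7, 8, 6, 7]
j stops at 3 (6), i stops at 1 (6); swap ⇒ [6, 6, 7, 6, 7, 8, 6, 7]
j stops at 1, i stops at 2; i≥j ⇒ return 1. nums=[6, 6, 7, 6, 7, 8, 6, 7]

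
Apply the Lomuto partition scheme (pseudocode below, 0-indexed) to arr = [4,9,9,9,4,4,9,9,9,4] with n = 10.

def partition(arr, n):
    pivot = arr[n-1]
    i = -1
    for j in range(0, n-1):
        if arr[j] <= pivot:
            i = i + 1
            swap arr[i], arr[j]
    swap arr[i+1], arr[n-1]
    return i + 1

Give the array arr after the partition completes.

pivot=4, i=-1
j=0: 4≤4, i=0, swap(0,0) ⇒ [4,9,9,9,4,4,9,9,9,4]
j=1: 9>4, skip
j=2: 9>4, skip
j=3: 9>4, skip
j=4: 4≤4, i=1, swap(1,4) ⇒ [4,4,9,9,9,4,9,9,9,4]
j=5: 4≤4, i=2, swap(2,5) ⇒ [4,4,4,9,9,9,9,9,9,4]
j=6: 9>4, skip
j=7: 9>4, skip
j=8: 9>4, skip
swap(3,9) ⇒ [4,4,4,4,9,9,9,9,9,9]; return 3

[4,4,4,4,9,9,9,9,9,9]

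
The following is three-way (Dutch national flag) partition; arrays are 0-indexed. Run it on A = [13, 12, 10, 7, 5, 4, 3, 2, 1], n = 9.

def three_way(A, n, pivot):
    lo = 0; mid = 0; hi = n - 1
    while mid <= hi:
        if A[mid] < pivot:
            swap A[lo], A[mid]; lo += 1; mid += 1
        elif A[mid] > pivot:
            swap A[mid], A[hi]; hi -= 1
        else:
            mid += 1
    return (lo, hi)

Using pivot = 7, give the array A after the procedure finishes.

pivot = 7; lo=0, mid=0, hi=8
A[mid]=13>7: swap A[0],A[8]; hi=7 → [1, 12, 10, 7, 5, 4, 3, 2, 13]
A[mid]=1<7: swap A[0],A[0]; lo=1,mid=1 → [1, 12, 10, 7, 5, 4, 3, 2, 13]
A[mid]=12>7: swap A[1],A[7]; hi=6 → [1, 2, 10, 7, 5, 4, 3, 12, 13]
A[mid]=2<7: swap A[1],A[1]; lo=2,mid=2 → [1, 2, 10, 7, 5, 4, 3, 12, 13]
A[mid]=10>7: swap A[2],A[6]; hi=5 → [1, 2, 3, 7, 5, 4, 10, 12, 13]
A[mid]=3<7: swap A[2],A[2]; lo=3,mid=3 → [1, 2, 3, 7, 5, 4, 10, 12, 13]
A[mid]=7=7: mid=4
A[mid]=5<7: swap A[3],A[4]; lo=4,mid=5 → [1, 2, 3, 5, 7, 4, 10, 12, 13]
A[mid]=4<7: swap A[4],A[5]; lo=5,mid=6 → [1, 2, 3, 5, 4, 7, 10, 12, 13]
end: lo=5, hi=5; A = [1, 2, 3, 5, 4, 7, 10, 12, 13]

[1, 2, 3, 5, 4, 7, 10, 12, 13]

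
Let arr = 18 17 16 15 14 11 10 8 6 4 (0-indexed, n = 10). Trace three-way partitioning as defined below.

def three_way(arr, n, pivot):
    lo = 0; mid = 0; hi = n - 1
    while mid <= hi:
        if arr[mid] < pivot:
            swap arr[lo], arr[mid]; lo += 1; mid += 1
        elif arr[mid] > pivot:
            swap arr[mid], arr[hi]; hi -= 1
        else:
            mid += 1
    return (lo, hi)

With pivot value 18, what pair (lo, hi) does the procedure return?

pivot = 18; lo=0, mid=0, hi=9
arr[mid]=18=18: mid=1
arr[mid]=17<18: swap arr[0],arr[1]; lo=1,mid=2 → 17 18 16 15 14 11 10 8 6 4
arr[mid]=16<18: swap arr[1],arr[2]; lo=2,mid=3 → 17 16 18 15 14 11 10 8 6 4
arr[mid]=15<18: swap arr[2],arr[3]; lo=3,mid=4 → 17 16 15 18 14 11 10 8 6 4
arr[mid]=14<18: swap arr[3],arr[4]; lo=4,mid=5 → 17 16 15 14 18 11 10 8 6 4
arr[mid]=11<18: swap arr[4],arr[5]; lo=5,mid=6 → 17 16 15 14 11 18 10 8 6 4
arr[mid]=10<18: swap arr[5],arr[6]; lo=6,mid=7 → 17 16 15 14 11 10 18 8 6 4
arr[mid]=8<18: swap arr[6],arr[7]; lo=7,mid=8 → 17 16 15 14 11 10 8 18 6 4
arr[mid]=6<18: swap arr[7],arr[8]; lo=8,mid=9 → 17 16 15 14 11 10 8 6 18 4
arr[mid]=4<18: swap arr[8],arr[9]; lo=9,mid=10 → 17 16 15 14 11 10 8 6 4 18
end: lo=9, hi=9; arr = 17 16 15 14 11 10 8 6 4 18

(9, 9)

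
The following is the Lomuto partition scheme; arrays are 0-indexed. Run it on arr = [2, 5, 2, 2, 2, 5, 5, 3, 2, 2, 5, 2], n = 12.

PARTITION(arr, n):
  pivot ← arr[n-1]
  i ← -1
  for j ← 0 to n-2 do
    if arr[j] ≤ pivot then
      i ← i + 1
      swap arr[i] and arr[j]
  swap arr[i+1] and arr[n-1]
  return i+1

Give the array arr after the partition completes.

[2, 2, 2, 2, 2, 2, 2, 3, 5, 5, 5, 5]

pivot=2, i=-1
j=0: 2≤2, i=0, swap(0,0) ⇒ [2, 5, 2, 2, 2, 5, 5, 3, 2, 2, 5, 2]
j=1: 5>2, skip
j=2: 2≤2, i=1, swap(1,2) ⇒ [2, 2, 5, 2, 2, 5, 5, 3, 2, 2, 5, 2]
j=3: 2≤2, i=2, swap(2,3) ⇒ [2, 2, 2, 5, 2, 5, 5, 3, 2, 2, 5, 2]
j=4: 2≤2, i=3, swap(3,4) ⇒ [2, 2, 2, 2, 5, 5, 5, 3, 2, 2, 5, 2]
j=5: 5>2, skip
j=6: 5>2, skip
j=7: 3>2, skip
j=8: 2≤2, i=4, swap(4,8) ⇒ [2, 2, 2, 2, 2, 5, 5, 3, 5, 2, 5, 2]
j=9: 2≤2, i=5, swap(5,9) ⇒ [2, 2, 2, 2, 2, 2, 5, 3, 5, 5, 5, 2]
j=10: 5>2, skip
swap(6,11) ⇒ [2, 2, 2, 2, 2, 2, 2, 3, 5, 5, 5, 5]; return 6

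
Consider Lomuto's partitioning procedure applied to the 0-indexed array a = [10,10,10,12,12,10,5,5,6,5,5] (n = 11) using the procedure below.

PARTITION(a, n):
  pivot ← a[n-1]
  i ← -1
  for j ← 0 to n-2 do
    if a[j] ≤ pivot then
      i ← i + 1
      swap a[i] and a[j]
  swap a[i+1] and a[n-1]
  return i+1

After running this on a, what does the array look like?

[5,5,5,5,12,10,10,10,6,10,12]

pivot=5, i=-1
j=0: 10>5, skip
j=1: 10>5, skip
j=2: 10>5, skip
j=3: 12>5, skip
j=4: 12>5, skip
j=5: 10>5, skip
j=6: 5≤5, i=0, swap(0,6) ⇒ [5,10,10,12,12,10,10,5,6,5,5]
j=7: 5≤5, i=1, swap(1,7) ⇒ [5,5,10,12,12,10,10,10,6,5,5]
j=8: 6>5, skip
j=9: 5≤5, i=2, swap(2,9) ⇒ [5,5,5,12,12,10,10,10,6,10,5]
swap(3,10) ⇒ [5,5,5,5,12,10,10,10,6,10,12]; return 3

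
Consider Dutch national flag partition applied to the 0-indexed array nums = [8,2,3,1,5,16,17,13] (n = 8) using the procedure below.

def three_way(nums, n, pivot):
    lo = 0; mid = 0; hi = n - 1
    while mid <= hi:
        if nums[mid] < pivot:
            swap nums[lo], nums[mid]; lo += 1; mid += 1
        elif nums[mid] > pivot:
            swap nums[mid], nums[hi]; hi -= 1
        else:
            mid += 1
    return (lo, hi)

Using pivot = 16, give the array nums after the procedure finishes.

lo=0 mid=0 hi=7
8<16: swap(0,0), lo=1 mid=1 ⇒ [8,2,3,1,5,16,17,13]
2<16: swap(1,1), lo=2 mid=2 ⇒ [8,2,3,1,5,16,17,13]
3<16: swap(2,2), lo=3 mid=3 ⇒ [8,2,3,1,5,16,17,13]
1<16: swap(3,3), lo=4 mid=4 ⇒ [8,2,3,1,5,16,17,13]
5<16: swap(4,4), lo=5 mid=5 ⇒ [8,2,3,1,5,16,17,13]
16=16: mid=6
17>16: swap(6,7), hi=6 ⇒ [8,2,3,1,5,16,13,17]
13<16: swap(5,6), lo=6 mid=7 ⇒ [8,2,3,1,5,13,16,17]
done. lo=6 hi=6; nums=[8,2,3,1,5,13,16,17]

[8,2,3,1,5,13,16,17]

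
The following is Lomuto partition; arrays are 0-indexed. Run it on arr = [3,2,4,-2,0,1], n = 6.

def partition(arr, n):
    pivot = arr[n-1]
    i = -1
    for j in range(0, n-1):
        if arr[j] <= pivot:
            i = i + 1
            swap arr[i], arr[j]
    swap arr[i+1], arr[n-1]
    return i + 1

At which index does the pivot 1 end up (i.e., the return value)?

2

pivot = arr[5] = 1; i = -1
j=0: arr[0]=3 > 1 → no swap
j=1: arr[1]=2 > 1 → no swap
j=2: arr[2]=4 > 1 → no swap
j=3: arr[3]=-2 ≤ 1 → i=0, swap arr[0],arr[3] → [-2,2,4,3,0,1]
j=4: arr[4]=0 ≤ 1 → i=1, swap arr[1],arr[4] → [-2,0,4,3,2,1]
final swap arr[2],arr[5] → [-2,0,1,3,2,4]; return 2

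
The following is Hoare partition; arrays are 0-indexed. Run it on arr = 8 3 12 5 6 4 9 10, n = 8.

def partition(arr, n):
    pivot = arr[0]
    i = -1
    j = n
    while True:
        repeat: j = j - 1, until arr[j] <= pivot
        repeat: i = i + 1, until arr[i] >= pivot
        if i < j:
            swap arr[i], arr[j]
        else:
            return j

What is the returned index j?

3

pivot=8
j stops at 5 (4), i stops at 0 (8); swap ⇒ 4 3 12 5 6 8 9 10
j stops at 4 (6), i stops at 2 (12); swap ⇒ 4 3 6 5 12 8 9 10
j stops at 3, i stops at 4; i≥j ⇒ return 3. arr=4 3 6 5 12 8 9 10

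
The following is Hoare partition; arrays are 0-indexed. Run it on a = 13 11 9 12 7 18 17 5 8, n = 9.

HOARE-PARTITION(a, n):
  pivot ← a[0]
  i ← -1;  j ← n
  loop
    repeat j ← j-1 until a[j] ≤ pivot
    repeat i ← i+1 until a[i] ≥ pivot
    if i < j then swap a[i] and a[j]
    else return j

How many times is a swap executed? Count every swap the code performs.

pivot=13
j stops at 8 (8), i stops at 0 (13); swap ⇒ 8 11 9 12 7 18 17 5 13
j stops at 7 (5), i stops at 5 (18); swap ⇒ 8 11 9 12 7 5 17 18 13
j stops at 5, i stops at 6; i≥j ⇒ return 5. a=8 11 9 12 7 5 17 18 13

2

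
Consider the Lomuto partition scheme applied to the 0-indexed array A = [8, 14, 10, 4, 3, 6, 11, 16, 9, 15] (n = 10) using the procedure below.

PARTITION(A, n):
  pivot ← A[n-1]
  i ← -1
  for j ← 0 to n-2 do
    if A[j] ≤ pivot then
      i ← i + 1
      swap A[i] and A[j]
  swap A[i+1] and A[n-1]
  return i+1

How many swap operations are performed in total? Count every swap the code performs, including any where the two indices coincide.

9

pivot=15, i=-1
j=0: 8≤15, i=0, swap(0,0) ⇒ [8, 14, 10, 4, 3, 6, 11, 16, 9, 15]
j=1: 14≤15, i=1, swap(1,1) ⇒ [8, 14, 10, 4, 3, 6, 11, 16, 9, 15]
j=2: 10≤15, i=2, swap(2,2) ⇒ [8, 14, 10, 4, 3, 6, 11, 16, 9, 15]
j=3: 4≤15, i=3, swap(3,3) ⇒ [8, 14, 10, 4, 3, 6, 11, 16, 9, 15]
j=4: 3≤15, i=4, swap(4,4) ⇒ [8, 14, 10, 4, 3, 6, 11, 16, 9, 15]
j=5: 6≤15, i=5, swap(5,5) ⇒ [8, 14, 10, 4, 3, 6, 11, 16, 9, 15]
j=6: 11≤15, i=6, swap(6,6) ⇒ [8, 14, 10, 4, 3, 6, 11, 16, 9, 15]
j=7: 16>15, skip
j=8: 9≤15, i=7, swap(7,8) ⇒ [8, 14, 10, 4, 3, 6, 11, 9, 16, 15]
swap(8,9) ⇒ [8, 14, 10, 4, 3, 6, 11, 9, 15, 16]; return 8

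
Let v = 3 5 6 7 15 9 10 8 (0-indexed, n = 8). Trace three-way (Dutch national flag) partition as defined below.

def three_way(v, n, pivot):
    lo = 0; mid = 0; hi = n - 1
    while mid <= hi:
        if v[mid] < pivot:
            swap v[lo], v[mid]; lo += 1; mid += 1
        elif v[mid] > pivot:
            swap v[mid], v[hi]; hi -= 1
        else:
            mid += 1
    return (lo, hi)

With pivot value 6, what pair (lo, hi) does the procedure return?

lo=0 mid=0 hi=7
3<6: swap(0,0), lo=1 mid=1 ⇒ 3 5 6 7 15 9 10 8
5<6: swap(1,1), lo=2 mid=2 ⇒ 3 5 6 7 15 9 10 8
6=6: mid=3
7>6: swap(3,7), hi=6 ⇒ 3 5 6 8 15 9 10 7
8>6: swap(3,6), hi=5 ⇒ 3 5 6 10 15 9 8 7
10>6: swap(3,5), hi=4 ⇒ 3 5 6 9 15 10 8 7
9>6: swap(3,4), hi=3 ⇒ 3 5 6 15 9 10 8 7
15>6: swap(3,3), hi=2 ⇒ 3 5 6 15 9 10 8 7
done. lo=2 hi=2; v=3 5 6 15 9 10 8 7

(2, 2)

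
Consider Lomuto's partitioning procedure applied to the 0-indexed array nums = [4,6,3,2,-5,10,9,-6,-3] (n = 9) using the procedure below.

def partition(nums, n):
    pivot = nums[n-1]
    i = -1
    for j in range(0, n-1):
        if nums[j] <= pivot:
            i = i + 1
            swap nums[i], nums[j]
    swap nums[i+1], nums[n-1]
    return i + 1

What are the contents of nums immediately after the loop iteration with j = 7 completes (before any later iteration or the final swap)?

[-5,-6,3,2,4,10,9,6,-3]

pivot = nums[8] = -3; i = -1
j=0: nums[0]=4 > -3 → no swap
j=1: nums[1]=6 > -3 → no swap
j=2: nums[2]=3 > -3 → no swap
j=3: nums[3]=2 > -3 → no swap
j=4: nums[4]=-5 ≤ -3 → i=0, swap nums[0],nums[4] → [-5,6,3,2,4,10,9,-6,-3]
j=5: nums[5]=10 > -3 → no swap
j=6: nums[6]=9 > -3 → no swap
j=7: nums[7]=-6 ≤ -3 → i=1, swap nums[1],nums[7] → [-5,-6,3,2,4,10,9,6,-3]
(after j=7) nums = [-5,-6,3,2,4,10,9,6,-3]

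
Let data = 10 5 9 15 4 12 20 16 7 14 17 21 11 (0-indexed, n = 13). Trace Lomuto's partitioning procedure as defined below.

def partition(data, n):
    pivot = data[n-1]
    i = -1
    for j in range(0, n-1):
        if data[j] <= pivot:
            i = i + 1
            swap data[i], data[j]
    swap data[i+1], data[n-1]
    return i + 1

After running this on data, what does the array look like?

pivot = data[12] = 11; i = -1
j=0: data[0]=10 ≤ 11 → i=0, swap data[0],data[0] (no change) → 10 5 9 15 4 12 20 16 7 14 17 21 11
j=1: data[1]=5 ≤ 11 → i=1, swap data[1],data[1] (no change) → 10 5 9 15 4 12 20 16 7 14 17 21 11
j=2: data[2]=9 ≤ 11 → i=2, swap data[2],data[2] (no change) → 10 5 9 15 4 12 20 16 7 14 17 21 11
j=3: data[3]=15 > 11 → no swap
j=4: data[4]=4 ≤ 11 → i=3, swap data[3],data[4] → 10 5 9 4 15 12 20 16 7 14 17 21 11
j=5: data[5]=12 > 11 → no swap
j=6: data[6]=20 > 11 → no swap
j=7: data[7]=16 > 11 → no swap
j=8: data[8]=7 ≤ 11 → i=4, swap data[4],data[8] → 10 5 9 4 7 12 20 16 15 14 17 21 11
j=9: data[9]=14 > 11 → no swap
j=10: data[10]=17 > 11 → no swap
j=11: data[11]=21 > 11 → no swap
final swap data[5],data[12] → 10 5 9 4 7 11 20 16 15 14 17 21 12; return 5

10 5 9 4 7 11 20 16 15 14 17 21 12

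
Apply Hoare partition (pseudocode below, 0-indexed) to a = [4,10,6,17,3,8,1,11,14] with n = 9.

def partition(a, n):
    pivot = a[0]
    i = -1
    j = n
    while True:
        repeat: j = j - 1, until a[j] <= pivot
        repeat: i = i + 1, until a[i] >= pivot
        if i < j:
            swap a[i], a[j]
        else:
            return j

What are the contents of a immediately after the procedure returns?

pivot = a[0] = 4; i = -1, j = 9
j→6 (a[6]=1≤4), i→0 (a[0]=4≥4); i<j, swap → [1,10,6,17,3,8,4,11,14]
j→4 (a[4]=3≤4), i→1 (a[1]=10≥4); i<j, swap → [1,3,6,17,10,8,4,11,14]
j→1, i→2; i≥j, return j=1. a = [1,3,6,17,10,8,4,11,14]

[1,3,6,17,10,8,4,11,14]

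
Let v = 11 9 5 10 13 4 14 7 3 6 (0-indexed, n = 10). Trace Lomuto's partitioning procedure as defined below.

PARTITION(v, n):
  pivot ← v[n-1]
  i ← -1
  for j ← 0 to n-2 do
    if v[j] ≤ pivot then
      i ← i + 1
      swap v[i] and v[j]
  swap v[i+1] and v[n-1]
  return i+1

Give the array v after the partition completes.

pivot=6, i=-1
j=0: 11>6, skip
j=1: 9>6, skip
j=2: 5≤6, i=0, swap(0,2) ⇒ 5 9 11 10 13 4 14 7 3 6
j=3: 10>6, skip
j=4: 13>6, skip
j=5: 4≤6, i=1, swap(1,5) ⇒ 5 4 11 10 13 9 14 7 3 6
j=6: 14>6, skip
j=7: 7>6, skip
j=8: 3≤6, i=2, swap(2,8) ⇒ 5 4 3 10 13 9 14 7 11 6
swap(3,9) ⇒ 5 4 3 6 13 9 14 7 11 10; return 3

5 4 3 6 13 9 14 7 11 10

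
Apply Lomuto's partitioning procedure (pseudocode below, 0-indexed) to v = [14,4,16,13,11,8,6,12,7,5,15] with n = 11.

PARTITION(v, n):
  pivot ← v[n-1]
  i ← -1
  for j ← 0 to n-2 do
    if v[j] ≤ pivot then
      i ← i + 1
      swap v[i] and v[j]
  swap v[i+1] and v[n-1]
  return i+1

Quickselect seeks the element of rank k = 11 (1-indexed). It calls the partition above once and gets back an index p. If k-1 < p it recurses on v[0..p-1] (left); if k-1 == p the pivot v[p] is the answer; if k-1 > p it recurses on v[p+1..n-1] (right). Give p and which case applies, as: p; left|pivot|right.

9; right

pivot = v[10] = 15; i = -1
j=0: v[0]=14 ≤ 15 → i=0, swap v[0],v[0] (no change) → [14,4,16,13,11,8,6,12,7,5,15]
j=1: v[1]=4 ≤ 15 → i=1, swap v[1],v[1] (no change) → [14,4,16,13,11,8,6,12,7,5,15]
j=2: v[2]=16 > 15 → no swap
j=3: v[3]=13 ≤ 15 → i=2, swap v[2],v[3] → [14,4,13,16,11,8,6,12,7,5,15]
j=4: v[4]=11 ≤ 15 → i=3, swap v[3],v[4] → [14,4,13,11,16,8,6,12,7,5,15]
j=5: v[5]=8 ≤ 15 → i=4, swap v[4],v[5] → [14,4,13,11,8,16,6,12,7,5,15]
j=6: v[6]=6 ≤ 15 → i=5, swap v[5],v[6] → [14,4,13,11,8,6,16,12,7,5,15]
j=7: v[7]=12 ≤ 15 → i=6, swap v[6],v[7] → [14,4,13,11,8,6,12,16,7,5,15]
j=8: v[8]=7 ≤ 15 → i=7, swap v[7],v[8] → [14,4,13,11,8,6,12,7,16,5,15]
j=9: v[9]=5 ≤ 15 → i=8, swap v[8],v[9] → [14,4,13,11,8,6,12,7,5,16,15]
final swap v[9],v[10] → [14,4,13,11,8,6,12,7,5,15,16]; return 9
p = 9; k-1 = 10 > 9 ⇒ right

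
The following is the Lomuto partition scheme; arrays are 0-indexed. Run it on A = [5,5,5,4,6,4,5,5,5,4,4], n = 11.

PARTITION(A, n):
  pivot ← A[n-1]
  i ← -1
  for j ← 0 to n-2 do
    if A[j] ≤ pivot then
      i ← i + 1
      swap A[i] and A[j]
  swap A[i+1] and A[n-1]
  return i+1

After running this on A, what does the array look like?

pivot = A[10] = 4; i = -1
j=0: A[0]=5 > 4 → no swap
j=1: A[1]=5 > 4 → no swap
j=2: A[2]=5 > 4 → no swap
j=3: A[3]=4 ≤ 4 → i=0, swap A[0],A[3] → [4,5,5,5,6,4,5,5,5,4,4]
j=4: A[4]=6 > 4 → no swap
j=5: A[5]=4 ≤ 4 → i=1, swap A[1],A[5] → [4,4,5,5,6,5,5,5,5,4,4]
j=6: A[6]=5 > 4 → no swap
j=7: A[7]=5 > 4 → no swap
j=8: A[8]=5 > 4 → no swap
j=9: A[9]=4 ≤ 4 → i=2, swap A[2],A[9] → [4,4,4,5,6,5,5,5,5,5,4]
final swap A[3],A[10] → [4,4,4,4,6,5,5,5,5,5,5]; return 3

[4,4,4,4,6,5,5,5,5,5,5]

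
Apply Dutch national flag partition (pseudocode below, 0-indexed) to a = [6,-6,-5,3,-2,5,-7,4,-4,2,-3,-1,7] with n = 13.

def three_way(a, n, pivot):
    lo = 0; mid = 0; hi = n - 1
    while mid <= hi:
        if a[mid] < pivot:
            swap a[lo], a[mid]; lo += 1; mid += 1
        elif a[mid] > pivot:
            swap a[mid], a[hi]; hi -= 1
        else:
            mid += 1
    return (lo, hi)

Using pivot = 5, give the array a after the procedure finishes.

pivot = 5; lo=0, mid=0, hi=12
a[mid]=6>5: swap a[0],a[12]; hi=11 → [7,-6,-5,3,-2,5,-7,4,-4,2,-3,-1,6]
a[mid]=7>5: swap a[0],a[11]; hi=10 → [-1,-6,-5,3,-2,5,-7,4,-4,2,-3,7,6]
a[mid]=-1<5: swap a[0],a[0]; lo=1,mid=1 → [-1,-6,-5,3,-2,5,-7,4,-4,2,-3,7,6]
a[mid]=-6<5: swap a[1],a[1]; lo=2,mid=2 → [-1,-6,-5,3,-2,5,-7,4,-4,2,-3,7,6]
a[mid]=-5<5: swap a[2],a[2]; lo=3,mid=3 → [-1,-6,-5,3,-2,5,-7,4,-4,2,-3,7,6]
a[mid]=3<5: swap a[3],a[3]; lo=4,mid=4 → [-1,-6,-5,3,-2,5,-7,4,-4,2,-3,7,6]
a[mid]=-2<5: swap a[4],a[4]; lo=5,mid=5 → [-1,-6,-5,3,-2,5,-7,4,-4,2,-3,7,6]
a[mid]=5=5: mid=6
a[mid]=-7<5: swap a[5],a[6]; lo=6,mid=7 → [-1,-6,-5,3,-2,-7,5,4,-4,2,-3,7,6]
a[mid]=4<5: swap a[6],a[7]; lo=7,mid=8 → [-1,-6,-5,3,-2,-7,4,5,-4,2,-3,7,6]
a[mid]=-4<5: swap a[7],a[8]; lo=8,mid=9 → [-1,-6,-5,3,-2,-7,4,-4,5,2,-3,7,6]
a[mid]=2<5: swap a[8],a[9]; lo=9,mid=10 → [-1,-6,-5,3,-2,-7,4,-4,2,5,-3,7,6]
a[mid]=-3<5: swap a[9],a[10]; lo=10,mid=11 → [-1,-6,-5,3,-2,-7,4,-4,2,-3,5,7,6]
end: lo=10, hi=10; a = [-1,-6,-5,3,-2,-7,4,-4,2,-3,5,7,6]

[-1,-6,-5,3,-2,-7,4,-4,2,-3,5,7,6]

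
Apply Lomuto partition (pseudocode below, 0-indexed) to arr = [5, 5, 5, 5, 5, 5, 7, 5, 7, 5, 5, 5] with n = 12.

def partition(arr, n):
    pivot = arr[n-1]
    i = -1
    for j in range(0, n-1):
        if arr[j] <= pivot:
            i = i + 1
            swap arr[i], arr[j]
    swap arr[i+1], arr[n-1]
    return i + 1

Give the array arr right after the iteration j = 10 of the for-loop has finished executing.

[5, 5, 5, 5, 5, 5, 5, 5, 5, 7, 7, 5]

pivot = arr[11] = 5; i = -1
j=0: arr[0]=5 ≤ 5 → i=0, swap arr[0],arr[0] (no change) → [5, 5, 5, 5, 5, 5, 7, 5, 7, 5, 5, 5]
j=1: arr[1]=5 ≤ 5 → i=1, swap arr[1],arr[1] (no change) → [5, 5, 5, 5, 5, 5, 7, 5, 7, 5, 5, 5]
j=2: arr[2]=5 ≤ 5 → i=2, swap arr[2],arr[2] (no change) → [5, 5, 5, 5, 5, 5, 7, 5, 7, 5, 5, 5]
j=3: arr[3]=5 ≤ 5 → i=3, swap arr[3],arr[3] (no change) → [5, 5, 5, 5, 5, 5, 7, 5, 7, 5, 5, 5]
j=4: arr[4]=5 ≤ 5 → i=4, swap arr[4],arr[4] (no change) → [5, 5, 5, 5, 5, 5, 7, 5, 7, 5, 5, 5]
j=5: arr[5]=5 ≤ 5 → i=5, swap arr[5],arr[5] (no change) → [5, 5, 5, 5, 5, 5, 7, 5, 7, 5, 5, 5]
j=6: arr[6]=7 > 5 → no swap
j=7: arr[7]=5 ≤ 5 → i=6, swap arr[6],arr[7] → [5, 5, 5, 5, 5, 5, 5, 7, 7, 5, 5, 5]
j=8: arr[8]=7 > 5 → no swap
j=9: arr[9]=5 ≤ 5 → i=7, swap arr[7],arr[9] → [5, 5, 5, 5, 5, 5, 5, 5, 7, 7, 5, 5]
j=10: arr[10]=5 ≤ 5 → i=8, swap arr[8],arr[10] → [5, 5, 5, 5, 5, 5, 5, 5, 5, 7, 7, 5]
(after j=10) arr = [5, 5, 5, 5, 5, 5, 5, 5, 5, 7, 7, 5]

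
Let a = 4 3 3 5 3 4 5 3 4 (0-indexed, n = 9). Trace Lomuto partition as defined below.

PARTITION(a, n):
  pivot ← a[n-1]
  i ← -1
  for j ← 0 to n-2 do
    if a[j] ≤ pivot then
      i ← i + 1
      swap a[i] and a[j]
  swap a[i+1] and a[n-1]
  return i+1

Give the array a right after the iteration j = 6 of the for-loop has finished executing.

pivot=4, i=-1
j=0: 4≤4, i=0, swap(0,0) ⇒ 4 3 3 5 3 4 5 3 4
j=1: 3≤4, i=1, swap(1,1) ⇒ 4 3 3 5 3 4 5 3 4
j=2: 3≤4, i=2, swap(2,2) ⇒ 4 3 3 5 3 4 5 3 4
j=3: 5>4, skip
j=4: 3≤4, i=3, swap(3,4) ⇒ 4 3 3 3 5 4 5 3 4
j=5: 4≤4, i=4, swap(4,5) ⇒ 4 3 3 3 4 5 5 3 4
j=6: 5>4, skip
(after j=6) a = 4 3 3 3 4 5 5 3 4

4 3 3 3 4 5 5 3 4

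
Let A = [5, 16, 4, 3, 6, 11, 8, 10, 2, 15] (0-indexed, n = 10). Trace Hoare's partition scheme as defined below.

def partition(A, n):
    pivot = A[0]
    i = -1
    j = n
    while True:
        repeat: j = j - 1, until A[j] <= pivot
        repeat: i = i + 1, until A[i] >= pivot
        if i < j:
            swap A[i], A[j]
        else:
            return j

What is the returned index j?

pivot=5
j stops at 8 (2), i stops at 0 (5); swap ⇒ [2, 16, 4, 3, 6, 11, 8, 10, 5, 15]
j stops at 3 (3), i stops at 1 (16); swap ⇒ [2, 3, 4, 16, 6, 11, 8, 10, 5, 15]
j stops at 2, i stops at 3; i≥j ⇒ return 2. A=[2, 3, 4, 16, 6, 11, 8, 10, 5, 15]

2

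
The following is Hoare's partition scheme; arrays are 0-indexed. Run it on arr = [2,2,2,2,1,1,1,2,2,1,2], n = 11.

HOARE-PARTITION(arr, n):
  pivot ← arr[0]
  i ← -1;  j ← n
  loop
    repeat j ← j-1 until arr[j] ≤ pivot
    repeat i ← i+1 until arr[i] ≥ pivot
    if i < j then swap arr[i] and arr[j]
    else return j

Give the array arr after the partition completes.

[2,1,2,2,1,1,1,2,2,2,2]

pivot = arr[0] = 2; i = -1, j = 11
j→10 (arr[10]=2≤2), i→0 (arr[0]=2≥2); i<j, swap → [2,2,2,2,1,1,1,2,2,1,2]
j→9 (arr[9]=1≤2), i→1 (arr[1]=2≥2); i<j, swap → [2,1,2,2,1,1,1,2,2,2,2]
j→8 (arr[8]=2≤2), i→2 (arr[2]=2≥2); i<j, swap → [2,1,2,2,1,1,1,2,2,2,2]
j→7 (arr[7]=2≤2), i→3 (arr[3]=2≥2); i<j, swap → [2,1,2,2,1,1,1,2,2,2,2]
j→6, i→7; i≥j, return j=6. arr = [2,1,2,2,1,1,1,2,2,2,2]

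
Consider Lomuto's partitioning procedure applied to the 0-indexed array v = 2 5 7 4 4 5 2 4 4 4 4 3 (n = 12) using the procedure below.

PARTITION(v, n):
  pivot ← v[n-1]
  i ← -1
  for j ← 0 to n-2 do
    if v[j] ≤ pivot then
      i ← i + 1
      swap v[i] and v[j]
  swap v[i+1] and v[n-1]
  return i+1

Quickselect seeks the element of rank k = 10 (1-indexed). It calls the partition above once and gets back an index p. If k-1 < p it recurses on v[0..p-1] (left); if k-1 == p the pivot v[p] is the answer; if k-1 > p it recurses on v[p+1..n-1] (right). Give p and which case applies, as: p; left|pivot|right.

pivot=3, i=-1
j=0: 2≤3, i=0, swap(0,0) ⇒ 2 5 7 4 4 5 2 4 4 4 4 3
j=1: 5>3, skip
j=2: 7>3, skip
j=3: 4>3, skip
j=4: 4>3, skip
j=5: 5>3, skip
j=6: 2≤3, i=1, swap(1,6) ⇒ 2 2 7 4 4 5 5 4 4 4 4 3
j=7: 4>3, skip
j=8: 4>3, skip
j=9: 4>3, skip
j=10: 4>3, skip
swap(2,11) ⇒ 2 2 3 4 4 5 5 4 4 4 4 7; return 2
p = 2; k-1 = 9 > 2 ⇒ right

2; right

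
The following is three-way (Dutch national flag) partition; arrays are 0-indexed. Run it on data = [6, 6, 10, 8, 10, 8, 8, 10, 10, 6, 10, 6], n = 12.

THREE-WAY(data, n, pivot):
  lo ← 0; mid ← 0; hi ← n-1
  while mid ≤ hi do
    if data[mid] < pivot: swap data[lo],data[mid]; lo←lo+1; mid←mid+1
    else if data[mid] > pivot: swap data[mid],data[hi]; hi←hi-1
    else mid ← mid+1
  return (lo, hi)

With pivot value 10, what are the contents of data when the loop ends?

lo=0 mid=0 hi=11
6<10: swap(0,0), lo=1 mid=1 ⇒ [6, 6, 10, 8, 10, 8, 8, 10, 10, 6, 10, 6]
6<10: swap(1,1), lo=2 mid=2 ⇒ [6, 6, 10, 8, 10, 8, 8, 10, 10, 6, 10, 6]
10=10: mid=3
8<10: swap(2,3), lo=3 mid=4 ⇒ [6, 6, 8, 10, 10, 8, 8, 10, 10, 6, 10, 6]
10=10: mid=5
8<10: swap(3,5), lo=4 mid=6 ⇒ [6, 6, 8, 8, 10, 10, 8, 10, 10, 6, 10, 6]
8<10: swap(4,6), lo=5 mid=7 ⇒ [6, 6, 8, 8, 8, 10, 10, 10, 10, 6, 10, 6]
10=10: mid=8
10=10: mid=9
6<10: swap(5,9), lo=6 mid=10 ⇒ [6, 6, 8, 8, 8, 6, 10, 10, 10, 10, 10, 6]
10=10: mid=11
6<10: swap(6,11), lo=7 mid=12 ⇒ [6, 6, 8, 8, 8, 6, 6, 10, 10, 10, 10, 10]
done. lo=7 hi=11; data=[6, 6, 8, 8, 8, 6, 6, 10, 10, 10, 10, 10]

[6, 6, 8, 8, 8, 6, 6, 10, 10, 10, 10, 10]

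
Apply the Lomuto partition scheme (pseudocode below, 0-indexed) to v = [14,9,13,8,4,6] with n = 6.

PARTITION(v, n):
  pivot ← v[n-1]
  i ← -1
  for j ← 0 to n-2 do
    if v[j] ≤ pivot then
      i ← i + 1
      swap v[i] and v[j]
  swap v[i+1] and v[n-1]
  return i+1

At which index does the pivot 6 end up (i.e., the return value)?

1

pivot = v[5] = 6; i = -1
j=0: v[0]=14 > 6 → no swap
j=1: v[1]=9 > 6 → no swap
j=2: v[2]=13 > 6 → no swap
j=3: v[3]=8 > 6 → no swap
j=4: v[4]=4 ≤ 6 → i=0, swap v[0],v[4] → [4,9,13,8,14,6]
final swap v[1],v[5] → [4,6,13,8,14,9]; return 1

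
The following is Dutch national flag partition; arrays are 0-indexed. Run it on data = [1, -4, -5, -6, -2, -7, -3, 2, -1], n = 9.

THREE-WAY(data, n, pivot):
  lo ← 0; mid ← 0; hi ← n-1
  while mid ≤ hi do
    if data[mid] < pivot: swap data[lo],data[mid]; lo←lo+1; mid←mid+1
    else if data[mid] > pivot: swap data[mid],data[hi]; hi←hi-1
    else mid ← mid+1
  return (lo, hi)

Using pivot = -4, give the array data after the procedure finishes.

[-7, -5, -6, -4, -2, -3, 2, -1, 1]

lo=0 mid=0 hi=8
1>-4: swap(0,8), hi=7 ⇒ [-1, -4, -5, -6, -2, -7, -3, 2, 1]
-1>-4: swap(0,7), hi=6 ⇒ [2, -4, -5, -6, -2, -7, -3, -1, 1]
2>-4: swap(0,6), hi=5 ⇒ [-3, -4, -5, -6, -2, -7, 2, -1, 1]
-3>-4: swap(0,5), hi=4 ⇒ [-7, -4, -5, -6, -2, -3, 2, -1, 1]
-7<-4: swap(0,0), lo=1 mid=1 ⇒ [-7, -4, -5, -6, -2, -3, 2, -1, 1]
-4=-4: mid=2
-5<-4: swap(1,2), lo=2 mid=3 ⇒ [-7, -5, -4, -6, -2, -3, 2, -1, 1]
-6<-4: swap(2,3), lo=3 mid=4 ⇒ [-7, -5, -6, -4, -2, -3, 2, -1, 1]
-2>-4: swap(4,4), hi=3 ⇒ [-7, -5, -6, -4, -2, -3, 2, -1, 1]
done. lo=3 hi=3; data=[-7, -5, -6, -4, -2, -3, 2, -1, 1]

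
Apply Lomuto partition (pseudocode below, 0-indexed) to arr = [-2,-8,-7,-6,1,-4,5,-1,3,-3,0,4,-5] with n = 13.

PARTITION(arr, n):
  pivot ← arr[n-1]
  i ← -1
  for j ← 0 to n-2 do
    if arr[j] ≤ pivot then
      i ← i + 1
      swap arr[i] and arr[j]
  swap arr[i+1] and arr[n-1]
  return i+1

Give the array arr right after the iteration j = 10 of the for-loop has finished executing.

[-8,-7,-6,-2,1,-4,5,-1,3,-3,0,4,-5]

pivot = arr[12] = -5; i = -1
j=0: arr[0]=-2 > -5 → no swap
j=1: arr[1]=-8 ≤ -5 → i=0, swap arr[0],arr[1] → [-8,-2,-7,-6,1,-4,5,-1,3,-3,0,4,-5]
j=2: arr[2]=-7 ≤ -5 → i=1, swap arr[1],arr[2] → [-8,-7,-2,-6,1,-4,5,-1,3,-3,0,4,-5]
j=3: arr[3]=-6 ≤ -5 → i=2, swap arr[2],arr[3] → [-8,-7,-6,-2,1,-4,5,-1,3,-3,0,4,-5]
j=4: arr[4]=1 > -5 → no swap
j=5: arr[5]=-4 > -5 → no swap
j=6: arr[6]=5 > -5 → no swap
j=7: arr[7]=-1 > -5 → no swap
j=8: arr[8]=3 > -5 → no swap
j=9: arr[9]=-3 > -5 → no swap
j=10: arr[10]=0 > -5 → no swap
(after j=10) arr = [-8,-7,-6,-2,1,-4,5,-1,3,-3,0,4,-5]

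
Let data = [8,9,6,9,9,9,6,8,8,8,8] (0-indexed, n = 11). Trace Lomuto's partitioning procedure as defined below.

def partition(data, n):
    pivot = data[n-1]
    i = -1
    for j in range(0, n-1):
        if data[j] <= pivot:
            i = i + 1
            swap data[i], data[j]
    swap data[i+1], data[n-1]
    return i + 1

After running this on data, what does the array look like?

[8,6,6,8,8,8,8,9,9,9,9]

pivot = data[10] = 8; i = -1
j=0: data[0]=8 ≤ 8 → i=0, swap data[0],data[0] (no change) → [8,9,6,9,9,9,6,8,8,8,8]
j=1: data[1]=9 > 8 → no swap
j=2: data[2]=6 ≤ 8 → i=1, swap data[1],data[2] → [8,6,9,9,9,9,6,8,8,8,8]
j=3: data[3]=9 > 8 → no swap
j=4: data[4]=9 > 8 → no swap
j=5: data[5]=9 > 8 → no swap
j=6: data[6]=6 ≤ 8 → i=2, swap data[2],data[6] → [8,6,6,9,9,9,9,8,8,8,8]
j=7: data[7]=8 ≤ 8 → i=3, swap data[3],data[7] → [8,6,6,8,9,9,9,9,8,8,8]
j=8: data[8]=8 ≤ 8 → i=4, swap data[4],data[8] → [8,6,6,8,8,9,9,9,9,8,8]
j=9: data[9]=8 ≤ 8 → i=5, swap data[5],data[9] → [8,6,6,8,8,8,9,9,9,9,8]
final swap data[6],data[10] → [8,6,6,8,8,8,8,9,9,9,9]; return 6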